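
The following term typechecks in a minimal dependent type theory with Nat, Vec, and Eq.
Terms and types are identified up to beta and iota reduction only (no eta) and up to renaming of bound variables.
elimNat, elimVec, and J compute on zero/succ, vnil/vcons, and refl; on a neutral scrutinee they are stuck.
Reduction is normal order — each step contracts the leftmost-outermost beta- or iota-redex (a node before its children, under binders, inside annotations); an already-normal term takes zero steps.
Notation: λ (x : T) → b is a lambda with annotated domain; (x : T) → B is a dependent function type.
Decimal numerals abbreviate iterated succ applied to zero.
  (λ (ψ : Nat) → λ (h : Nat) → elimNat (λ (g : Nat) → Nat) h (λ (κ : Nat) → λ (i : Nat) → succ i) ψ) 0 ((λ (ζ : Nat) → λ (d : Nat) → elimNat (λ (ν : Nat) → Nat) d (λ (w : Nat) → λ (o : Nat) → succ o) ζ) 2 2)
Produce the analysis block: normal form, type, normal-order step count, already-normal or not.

reduced normal form:
  4
type:
  Nat
normal-order step count: 12
term was already normal: no
first contracted redex: a beta-redex


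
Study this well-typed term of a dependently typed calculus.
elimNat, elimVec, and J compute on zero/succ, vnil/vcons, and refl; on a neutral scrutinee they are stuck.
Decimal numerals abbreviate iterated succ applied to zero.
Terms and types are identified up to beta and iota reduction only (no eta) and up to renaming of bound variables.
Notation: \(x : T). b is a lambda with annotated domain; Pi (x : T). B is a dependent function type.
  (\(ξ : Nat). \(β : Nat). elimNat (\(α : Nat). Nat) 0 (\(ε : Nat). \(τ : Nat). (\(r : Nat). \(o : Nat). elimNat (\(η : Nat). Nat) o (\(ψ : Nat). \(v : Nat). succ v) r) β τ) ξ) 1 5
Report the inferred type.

type:
  Nat


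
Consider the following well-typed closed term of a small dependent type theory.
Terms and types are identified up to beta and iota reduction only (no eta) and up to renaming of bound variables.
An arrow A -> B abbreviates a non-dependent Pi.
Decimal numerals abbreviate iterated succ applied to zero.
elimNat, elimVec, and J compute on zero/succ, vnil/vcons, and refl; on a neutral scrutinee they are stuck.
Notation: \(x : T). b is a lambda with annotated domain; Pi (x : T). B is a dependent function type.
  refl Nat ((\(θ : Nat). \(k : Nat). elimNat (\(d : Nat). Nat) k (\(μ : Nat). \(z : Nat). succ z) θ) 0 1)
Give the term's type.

the term's type:
  Eq Nat 1 1


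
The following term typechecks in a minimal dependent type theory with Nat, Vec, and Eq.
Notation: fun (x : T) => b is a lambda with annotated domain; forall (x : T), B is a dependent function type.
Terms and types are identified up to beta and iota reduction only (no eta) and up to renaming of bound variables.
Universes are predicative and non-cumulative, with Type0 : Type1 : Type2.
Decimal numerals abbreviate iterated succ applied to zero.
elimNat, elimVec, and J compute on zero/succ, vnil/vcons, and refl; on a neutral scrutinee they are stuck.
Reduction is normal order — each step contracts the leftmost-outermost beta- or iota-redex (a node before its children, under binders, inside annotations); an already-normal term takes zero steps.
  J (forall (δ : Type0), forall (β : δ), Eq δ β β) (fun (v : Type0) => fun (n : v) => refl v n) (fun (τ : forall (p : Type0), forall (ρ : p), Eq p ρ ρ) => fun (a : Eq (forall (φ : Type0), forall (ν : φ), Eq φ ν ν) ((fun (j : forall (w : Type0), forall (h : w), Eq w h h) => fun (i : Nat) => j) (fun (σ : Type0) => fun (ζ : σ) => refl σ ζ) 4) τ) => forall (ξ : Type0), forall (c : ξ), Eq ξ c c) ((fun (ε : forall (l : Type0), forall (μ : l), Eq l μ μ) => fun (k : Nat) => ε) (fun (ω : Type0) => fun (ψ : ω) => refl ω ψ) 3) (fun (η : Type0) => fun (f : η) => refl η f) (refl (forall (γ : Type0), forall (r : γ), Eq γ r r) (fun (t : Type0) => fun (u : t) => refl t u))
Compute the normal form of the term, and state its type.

reduced normal form:
  fun (δ : Type0) => fun (β : δ) => refl δ β
inferred type:
  forall (δ : Type0), forall (β : δ), Eq δ β β


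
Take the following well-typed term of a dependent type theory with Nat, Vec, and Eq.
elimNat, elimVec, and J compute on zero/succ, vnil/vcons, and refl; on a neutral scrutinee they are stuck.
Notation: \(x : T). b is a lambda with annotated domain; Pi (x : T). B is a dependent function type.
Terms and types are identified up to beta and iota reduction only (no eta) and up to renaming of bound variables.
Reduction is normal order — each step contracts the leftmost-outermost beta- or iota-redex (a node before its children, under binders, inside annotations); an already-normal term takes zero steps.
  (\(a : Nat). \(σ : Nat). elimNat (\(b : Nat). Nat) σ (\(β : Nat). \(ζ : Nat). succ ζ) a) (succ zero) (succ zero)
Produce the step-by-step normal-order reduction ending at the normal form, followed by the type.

normal-order reduction:
  (\(a : Nat). \(σ : Nat). elimNat (\(b : Nat). Nat) σ (\(β : Nat). \(ζ : Nat). succ ζ) a) (succ zero) (succ zero)
  ~> (\(a : Nat). elimNat (\(σ : Nat). Nat) a (\(b : Nat). \(β : Nat). succ β) (succ zero)) (succ zero)
  ~> elimNat (\(a : Nat). Nat) (succ zero) (\(σ : Nat). \(b : Nat). succ b) (succ zero)
  ~> (\(a : Nat). \(σ : Nat). succ σ) zero (elimNat (\(b : Nat). Nat) (succ zero) (\(β : Nat). \(ζ : Nat). succ ζ) zero)
  ~> (\(a : Nat). succ a) (elimNat (\(σ : Nat). Nat) (succ zero) (\(b : Nat). \(β : Nat). succ β) zero)
  ~> succ (elimNat (\(a : Nat). Nat) (succ zero) (\(σ : Nat). \(b : Nat). succ b) zero)
  ~> succ (succ zero)
the term's type:
  Nat


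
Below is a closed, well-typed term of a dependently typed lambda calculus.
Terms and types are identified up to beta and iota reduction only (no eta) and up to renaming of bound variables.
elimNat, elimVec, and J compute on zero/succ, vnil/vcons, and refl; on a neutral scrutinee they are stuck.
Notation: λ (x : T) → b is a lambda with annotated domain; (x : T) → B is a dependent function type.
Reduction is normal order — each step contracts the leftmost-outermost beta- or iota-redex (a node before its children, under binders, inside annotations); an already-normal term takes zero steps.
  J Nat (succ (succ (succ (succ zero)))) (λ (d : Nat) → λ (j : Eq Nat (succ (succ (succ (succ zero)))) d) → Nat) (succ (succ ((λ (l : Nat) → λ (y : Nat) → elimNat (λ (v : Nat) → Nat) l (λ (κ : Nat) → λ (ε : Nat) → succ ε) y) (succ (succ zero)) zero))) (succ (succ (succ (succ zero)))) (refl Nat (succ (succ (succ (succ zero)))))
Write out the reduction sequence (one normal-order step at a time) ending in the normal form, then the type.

normal-order reduction:
  J Nat (succ (succ (succ (succ zero)))) (λ (d : Nat) → λ (j : Eq Nat (succ (succ (succ (succ zero)))) d) → Nat) (succ (succ ((λ (l : Nat) → λ (y : Nat) → elimNat (λ (v : Nat) → Nat) l (λ (κ : Nat) → λ (ε : Nat) → succ ε) y) (succ (succ zero)) zero))) (succ (succ (succ (succ zero)))) (refl Nat (succ (succ (succ (succ zero)))))
  ~> succ (succ ((λ (d : Nat) → λ (j : Nat) → elimNat (λ (l : Nat) → Nat) d (λ (y : Nat) → λ (v : Nat) → succ v) j) (succ (succ zero)) zero))
  ~> succ (succ ((λ (d : Nat) → elimNat (λ (j : Nat) → Nat) (succ (succ zero)) (λ (l : Nat) → λ (y : Nat) → succ y) d) zero))
  ~> succ (succ (elimNat (λ (d : Nat) → Nat) (succ (succ zero)) (λ (j : Nat) → λ (l : Nat) → succ l) zero))
  ~> succ (succ (succ (succ zero)))
type:
  Nat


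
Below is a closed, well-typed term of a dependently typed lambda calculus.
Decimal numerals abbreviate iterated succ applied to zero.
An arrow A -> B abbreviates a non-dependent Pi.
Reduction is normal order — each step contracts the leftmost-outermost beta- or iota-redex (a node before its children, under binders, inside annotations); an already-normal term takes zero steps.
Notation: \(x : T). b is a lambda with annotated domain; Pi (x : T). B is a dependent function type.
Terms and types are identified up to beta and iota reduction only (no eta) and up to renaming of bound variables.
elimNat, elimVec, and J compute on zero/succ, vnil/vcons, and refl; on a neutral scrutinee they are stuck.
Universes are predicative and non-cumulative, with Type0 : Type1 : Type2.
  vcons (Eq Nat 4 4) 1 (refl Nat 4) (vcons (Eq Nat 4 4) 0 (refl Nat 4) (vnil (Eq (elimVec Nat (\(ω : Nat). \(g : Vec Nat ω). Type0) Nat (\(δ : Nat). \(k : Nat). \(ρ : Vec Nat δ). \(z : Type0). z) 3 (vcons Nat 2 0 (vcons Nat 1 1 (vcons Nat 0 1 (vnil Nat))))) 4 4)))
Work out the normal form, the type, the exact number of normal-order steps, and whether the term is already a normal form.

resulting normal form:
  vcons (Eq Nat 4 4) 1 (refl Nat 4) (vcons (Eq Nat 4 4) 0 (refl Nat 4) (vnil (Eq Nat 4 4)))
inferred type:
  Vec (Eq Nat 4 4) 2
normal-order step count: 16
term was already normal: no
first redex: an elimVec iota-redex


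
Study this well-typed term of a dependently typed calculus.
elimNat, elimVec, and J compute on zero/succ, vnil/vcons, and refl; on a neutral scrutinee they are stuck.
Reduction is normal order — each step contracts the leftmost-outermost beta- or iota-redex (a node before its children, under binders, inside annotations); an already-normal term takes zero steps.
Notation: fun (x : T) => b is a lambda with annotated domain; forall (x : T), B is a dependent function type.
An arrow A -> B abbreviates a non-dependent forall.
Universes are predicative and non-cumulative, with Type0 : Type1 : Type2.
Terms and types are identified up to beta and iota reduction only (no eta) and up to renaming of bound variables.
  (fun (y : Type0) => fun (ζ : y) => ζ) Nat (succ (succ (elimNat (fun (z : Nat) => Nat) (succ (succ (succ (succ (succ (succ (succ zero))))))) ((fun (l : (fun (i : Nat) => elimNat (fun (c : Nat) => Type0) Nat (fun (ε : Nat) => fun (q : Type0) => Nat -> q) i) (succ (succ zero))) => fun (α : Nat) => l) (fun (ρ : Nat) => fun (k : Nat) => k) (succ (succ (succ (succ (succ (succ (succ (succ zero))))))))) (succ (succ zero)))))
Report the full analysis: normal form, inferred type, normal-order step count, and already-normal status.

normal form:
  succ (succ (succ (succ (succ (succ (succ (succ (succ zero))))))))
the term's type:
  Nat
normal-order step count: 13
already normal: no
first redex: a beta-redex


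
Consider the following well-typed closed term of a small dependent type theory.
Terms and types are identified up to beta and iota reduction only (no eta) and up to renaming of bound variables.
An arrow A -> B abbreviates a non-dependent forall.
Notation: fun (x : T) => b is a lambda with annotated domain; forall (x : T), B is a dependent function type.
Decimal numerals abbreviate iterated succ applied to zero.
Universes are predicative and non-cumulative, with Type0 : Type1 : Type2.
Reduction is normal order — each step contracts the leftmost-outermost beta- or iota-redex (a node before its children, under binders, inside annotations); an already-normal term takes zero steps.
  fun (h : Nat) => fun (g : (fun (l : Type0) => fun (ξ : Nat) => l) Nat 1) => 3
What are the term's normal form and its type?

resulting normal form:
  fun (h : Nat) => fun (g : Nat) => 3
type:
  Nat -> Nat -> Nat
observation: normalization takes exactly 2 steps under the normal-order strategy.


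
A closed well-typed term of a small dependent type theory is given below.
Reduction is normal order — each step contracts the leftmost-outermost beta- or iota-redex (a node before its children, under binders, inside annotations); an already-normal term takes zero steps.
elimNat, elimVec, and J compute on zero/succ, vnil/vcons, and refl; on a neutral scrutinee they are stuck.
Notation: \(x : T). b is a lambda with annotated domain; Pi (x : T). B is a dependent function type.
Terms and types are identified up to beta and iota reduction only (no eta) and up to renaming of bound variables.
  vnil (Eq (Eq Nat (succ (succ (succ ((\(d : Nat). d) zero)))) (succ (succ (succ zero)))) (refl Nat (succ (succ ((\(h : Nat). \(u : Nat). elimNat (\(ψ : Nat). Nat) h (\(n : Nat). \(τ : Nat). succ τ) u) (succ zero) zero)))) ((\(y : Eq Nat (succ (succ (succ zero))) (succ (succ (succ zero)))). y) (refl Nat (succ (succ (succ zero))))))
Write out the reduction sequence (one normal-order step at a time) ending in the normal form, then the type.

reduction (normal order):
  vnil (Eq (Eq Nat (succ (succ (succ ((\(d : Nat). d) zero)))) (succ (succ (succ zero)))) (refl Nat (succ (succ ((\(h : Nat). \(u : Nat). elimNat (\(ψ : Nat). Nat) h (\(n : Nat). \(τ : Nat). succ τ) u) (succ zero) zero)))) ((\(y : Eq Nat (succ (succ (succ zero))) (succ (succ (succ zero)))). y) (refl Nat (succ (succ (succ zero))))))
  ~> vnil (Eq (Eq Nat (succ (succ (succ zero))) (succ (succ (succ zero)))) (refl Nat (succ (succ ((\(d : Nat). \(h : Nat). elimNat (\(u : Nat). Nat) d (\(ψ : Nat). \(n : Nat). succ n) h) (succ zero) zero)))) ((\(τ : Eq Nat (succ (succ (succ zero))) (succ (succ (succ zero)))). τ) (refl Nat (succ (succ (succ zero))))))
  ~> vnil (Eq (Eq Nat (succ (succ (succ zero))) (succ (succ (succ zero)))) (refl Nat (succ (succ ((\(d : Nat). elimNat (\(h : Nat). Nat) (succ zero) (\(u : Nat). \(ψ : Nat). succ ψ) d) zero)))) ((\(n : Eq Nat (succ (succ (succ zero))) (succ (succ (succ zero)))). n) (refl Nat (succ (succ (succ zero))))))
  ~> vnil (Eq (Eq Nat (succ (succ (succ zero))) (succ (succ (succ zero)))) (refl Nat (succ (succ (elimNat (\(d : Nat). Nat) (succ zero) (\(h : Nat). \(u : Nat). succ u) zero)))) ((\(ψ : Eq Nat (succ (succ (succ zero))) (succ (succ (succ zero)))). ψ) (refl Nat (succ (succ (succ zero))))))
  ~> vnil (Eq (Eq Nat (succ (succ (succ zero))) (succ (succ (succ zero)))) (refl Nat (succ (succ (succ zero)))) ((\(d : Eq Nat (succ (succ (succ zero))) (succ (succ (succ zero)))). d) (refl Nat (succ (succ (succ zero))))))
  ~> vnil (Eq (Eq Nat (succ (succ (succ zero))) (succ (succ (succ zero)))) (refl Nat (succ (succ (succ zero)))) (refl Nat (succ (succ (succ zero)))))
inferred type:
  Vec (Eq (Eq Nat (succ (succ (succ zero))) (succ (succ (succ zero)))) (refl Nat (succ (succ (succ zero)))) (refl Nat (succ (succ (succ zero))))) zero


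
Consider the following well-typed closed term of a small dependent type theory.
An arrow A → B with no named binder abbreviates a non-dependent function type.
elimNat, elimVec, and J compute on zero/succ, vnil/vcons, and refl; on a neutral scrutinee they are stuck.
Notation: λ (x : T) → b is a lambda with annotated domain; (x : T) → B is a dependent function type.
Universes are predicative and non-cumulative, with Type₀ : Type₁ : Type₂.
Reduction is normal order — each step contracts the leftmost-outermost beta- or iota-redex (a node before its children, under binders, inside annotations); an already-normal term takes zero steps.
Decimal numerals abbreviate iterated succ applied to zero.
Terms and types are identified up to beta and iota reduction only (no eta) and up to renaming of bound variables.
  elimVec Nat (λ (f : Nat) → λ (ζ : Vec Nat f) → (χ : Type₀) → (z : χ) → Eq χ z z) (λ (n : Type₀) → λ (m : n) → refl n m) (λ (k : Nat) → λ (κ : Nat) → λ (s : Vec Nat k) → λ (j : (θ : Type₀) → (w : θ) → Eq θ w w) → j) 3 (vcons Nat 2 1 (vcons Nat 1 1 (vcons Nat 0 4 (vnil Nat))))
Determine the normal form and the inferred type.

reduced normal form:
  λ (f : Type₀) → λ (ζ : f) → refl f ζ
the term's type:
  (f : Type₀) → (ζ : f) → Eq f ζ ζ


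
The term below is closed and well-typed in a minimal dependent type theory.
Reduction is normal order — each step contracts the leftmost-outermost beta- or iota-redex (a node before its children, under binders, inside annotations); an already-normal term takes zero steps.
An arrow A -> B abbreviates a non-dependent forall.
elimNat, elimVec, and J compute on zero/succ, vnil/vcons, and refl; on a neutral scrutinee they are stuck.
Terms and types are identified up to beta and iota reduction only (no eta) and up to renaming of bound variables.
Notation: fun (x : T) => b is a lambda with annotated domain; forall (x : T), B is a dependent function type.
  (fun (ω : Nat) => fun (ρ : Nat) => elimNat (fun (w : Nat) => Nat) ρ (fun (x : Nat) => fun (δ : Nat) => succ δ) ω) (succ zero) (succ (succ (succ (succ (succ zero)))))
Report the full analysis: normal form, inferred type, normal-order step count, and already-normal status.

reduced normal form:
  succ (succ (succ (succ (succ (succ zero)))))
inferred type:
  Nat
reduction steps (normal order): 6
already normal: no
first redex: a beta-redex


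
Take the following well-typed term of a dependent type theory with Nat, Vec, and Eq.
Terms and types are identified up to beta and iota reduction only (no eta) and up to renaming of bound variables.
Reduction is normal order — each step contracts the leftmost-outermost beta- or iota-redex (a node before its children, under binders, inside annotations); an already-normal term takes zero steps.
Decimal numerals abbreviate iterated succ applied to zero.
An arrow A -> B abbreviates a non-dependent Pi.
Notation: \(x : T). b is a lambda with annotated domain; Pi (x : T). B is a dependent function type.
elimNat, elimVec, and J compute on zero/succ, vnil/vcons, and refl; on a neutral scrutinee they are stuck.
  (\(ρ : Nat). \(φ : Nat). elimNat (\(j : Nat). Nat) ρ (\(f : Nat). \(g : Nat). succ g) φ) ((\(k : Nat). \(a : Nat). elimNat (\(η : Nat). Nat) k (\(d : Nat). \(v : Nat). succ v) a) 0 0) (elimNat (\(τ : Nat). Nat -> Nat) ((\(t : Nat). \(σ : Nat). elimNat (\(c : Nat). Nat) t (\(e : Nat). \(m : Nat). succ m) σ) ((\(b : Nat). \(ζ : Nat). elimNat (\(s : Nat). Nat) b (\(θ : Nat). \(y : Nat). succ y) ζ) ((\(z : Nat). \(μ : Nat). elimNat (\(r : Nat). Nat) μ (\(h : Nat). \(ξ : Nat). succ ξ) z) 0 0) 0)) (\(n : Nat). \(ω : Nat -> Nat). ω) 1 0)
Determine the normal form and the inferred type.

normal form:
  0
inferred type:
  Nat
observation: 19 normal-order steps separate the term from its normal form.


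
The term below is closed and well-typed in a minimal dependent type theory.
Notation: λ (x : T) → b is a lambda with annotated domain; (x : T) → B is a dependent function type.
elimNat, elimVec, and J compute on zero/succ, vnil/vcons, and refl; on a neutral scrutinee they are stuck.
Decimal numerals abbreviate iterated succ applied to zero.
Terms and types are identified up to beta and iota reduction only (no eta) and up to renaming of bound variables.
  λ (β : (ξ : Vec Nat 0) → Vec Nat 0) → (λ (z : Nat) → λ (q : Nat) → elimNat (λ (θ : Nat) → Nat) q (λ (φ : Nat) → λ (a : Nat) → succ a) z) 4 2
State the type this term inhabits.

inferred type:
  (β : (ξ : Vec Nat 0) → Vec Nat 0) → Nat


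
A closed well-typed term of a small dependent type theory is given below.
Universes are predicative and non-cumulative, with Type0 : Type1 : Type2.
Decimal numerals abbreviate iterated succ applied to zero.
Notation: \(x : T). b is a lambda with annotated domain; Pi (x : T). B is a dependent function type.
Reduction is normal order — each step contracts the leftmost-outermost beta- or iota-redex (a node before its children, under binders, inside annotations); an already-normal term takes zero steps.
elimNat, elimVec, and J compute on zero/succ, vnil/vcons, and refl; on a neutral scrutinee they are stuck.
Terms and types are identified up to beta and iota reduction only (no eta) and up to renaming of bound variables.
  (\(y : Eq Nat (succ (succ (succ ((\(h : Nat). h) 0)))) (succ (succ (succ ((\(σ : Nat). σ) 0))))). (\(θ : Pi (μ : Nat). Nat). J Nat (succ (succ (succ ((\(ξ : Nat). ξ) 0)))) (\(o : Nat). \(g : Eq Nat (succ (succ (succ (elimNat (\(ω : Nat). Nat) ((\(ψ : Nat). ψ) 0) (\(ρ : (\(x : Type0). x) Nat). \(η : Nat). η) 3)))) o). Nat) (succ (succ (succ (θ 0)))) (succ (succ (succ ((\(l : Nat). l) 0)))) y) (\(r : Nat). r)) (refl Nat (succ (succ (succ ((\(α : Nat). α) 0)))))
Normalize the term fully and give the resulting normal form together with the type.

reduced normal form:
  3
type:
  Nat
observation: reduction starts at a beta-redex, and 4 normal-order steps reach the normal form.


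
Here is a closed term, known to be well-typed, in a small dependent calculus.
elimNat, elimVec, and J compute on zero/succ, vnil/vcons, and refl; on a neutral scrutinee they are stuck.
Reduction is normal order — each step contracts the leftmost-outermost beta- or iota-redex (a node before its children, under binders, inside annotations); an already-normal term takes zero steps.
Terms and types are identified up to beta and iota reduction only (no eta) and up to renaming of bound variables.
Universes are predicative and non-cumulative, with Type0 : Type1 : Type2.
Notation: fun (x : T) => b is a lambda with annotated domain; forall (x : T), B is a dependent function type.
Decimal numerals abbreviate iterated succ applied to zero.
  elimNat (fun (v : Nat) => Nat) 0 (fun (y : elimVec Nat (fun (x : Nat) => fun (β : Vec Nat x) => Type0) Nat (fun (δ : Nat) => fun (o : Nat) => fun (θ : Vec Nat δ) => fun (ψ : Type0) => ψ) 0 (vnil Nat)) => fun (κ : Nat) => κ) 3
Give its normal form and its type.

normal form:
  0
type:
  Nat
observation: contracting an elimNat iota-redex first, the term normalizes in 10 steps.


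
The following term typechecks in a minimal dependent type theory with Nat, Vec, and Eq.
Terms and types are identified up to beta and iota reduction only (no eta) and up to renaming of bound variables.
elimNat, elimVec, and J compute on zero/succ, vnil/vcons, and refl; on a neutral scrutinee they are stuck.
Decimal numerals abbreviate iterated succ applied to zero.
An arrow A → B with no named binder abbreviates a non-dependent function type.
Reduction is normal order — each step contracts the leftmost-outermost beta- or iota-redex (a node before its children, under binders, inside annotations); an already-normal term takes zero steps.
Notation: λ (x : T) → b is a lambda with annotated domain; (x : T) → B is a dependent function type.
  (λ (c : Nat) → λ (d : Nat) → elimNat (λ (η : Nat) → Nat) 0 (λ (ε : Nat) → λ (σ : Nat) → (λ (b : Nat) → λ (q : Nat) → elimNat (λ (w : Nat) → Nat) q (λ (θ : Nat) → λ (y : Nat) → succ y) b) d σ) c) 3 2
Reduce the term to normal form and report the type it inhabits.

normal form:
  6
type:
  Nat


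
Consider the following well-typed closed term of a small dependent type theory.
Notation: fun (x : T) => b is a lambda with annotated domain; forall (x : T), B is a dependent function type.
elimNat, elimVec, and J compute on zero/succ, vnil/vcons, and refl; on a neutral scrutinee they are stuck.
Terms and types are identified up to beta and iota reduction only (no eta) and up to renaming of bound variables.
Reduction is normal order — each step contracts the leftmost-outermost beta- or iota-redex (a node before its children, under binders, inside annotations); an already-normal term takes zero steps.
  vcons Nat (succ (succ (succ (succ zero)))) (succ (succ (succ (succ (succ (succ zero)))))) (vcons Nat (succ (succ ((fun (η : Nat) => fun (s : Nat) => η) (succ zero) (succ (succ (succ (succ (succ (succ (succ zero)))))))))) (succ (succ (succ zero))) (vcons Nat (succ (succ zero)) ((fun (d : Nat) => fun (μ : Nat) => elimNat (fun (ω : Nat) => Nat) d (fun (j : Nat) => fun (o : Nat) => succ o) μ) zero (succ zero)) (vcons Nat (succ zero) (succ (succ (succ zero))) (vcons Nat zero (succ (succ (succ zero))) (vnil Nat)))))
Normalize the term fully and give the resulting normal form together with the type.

resulting normal form:
  vcons Nat (succ (succ (succ (succ zero)))) (succ (succ (succ (succ (succ (succ zero)))))) (vcons Nat (succ (succ (succ zero))) (succ (succ (succ zero))) (vcons Nat (succ (succ zero)) (succ zero) (vcons Nat (succ zero) (succ (succ (succ zero))) (vcons Nat zero (succ (succ (succ zero))) (vnil Nat)))))
inferred type:
  Vec Nat (succ (succ (succ (succ (succ zero)))))
observation: 8 normal-order steps normalize the term, beginning with a beta-redex.


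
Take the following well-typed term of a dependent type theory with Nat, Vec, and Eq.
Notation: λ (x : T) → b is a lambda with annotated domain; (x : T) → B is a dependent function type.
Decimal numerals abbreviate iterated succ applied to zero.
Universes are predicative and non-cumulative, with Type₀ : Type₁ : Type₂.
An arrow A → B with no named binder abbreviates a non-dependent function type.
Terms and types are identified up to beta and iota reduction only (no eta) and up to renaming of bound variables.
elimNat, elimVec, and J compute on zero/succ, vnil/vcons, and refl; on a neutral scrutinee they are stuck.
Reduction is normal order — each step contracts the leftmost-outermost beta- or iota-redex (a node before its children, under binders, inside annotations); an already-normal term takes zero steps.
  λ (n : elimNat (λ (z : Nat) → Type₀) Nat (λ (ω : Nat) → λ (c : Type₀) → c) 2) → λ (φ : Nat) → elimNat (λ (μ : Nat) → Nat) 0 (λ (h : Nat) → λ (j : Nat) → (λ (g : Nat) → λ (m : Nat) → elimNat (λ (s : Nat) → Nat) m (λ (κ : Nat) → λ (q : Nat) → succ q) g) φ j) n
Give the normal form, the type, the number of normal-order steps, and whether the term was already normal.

resulting normal form:
  λ (n : Nat) → λ (z : Nat) → elimNat (λ (ω : Nat) → Nat) 0 (λ (c : Nat) → λ (φ : Nat) → elimNat (λ (μ : Nat) → Nat) φ (λ (h : Nat) → λ (j : Nat) → succ j) z) n
the term's type:
  Nat → Nat → Nat
steps to reach normal form (normal order): 9
already normal: no
first contracted redex: an elimNat iota-redex


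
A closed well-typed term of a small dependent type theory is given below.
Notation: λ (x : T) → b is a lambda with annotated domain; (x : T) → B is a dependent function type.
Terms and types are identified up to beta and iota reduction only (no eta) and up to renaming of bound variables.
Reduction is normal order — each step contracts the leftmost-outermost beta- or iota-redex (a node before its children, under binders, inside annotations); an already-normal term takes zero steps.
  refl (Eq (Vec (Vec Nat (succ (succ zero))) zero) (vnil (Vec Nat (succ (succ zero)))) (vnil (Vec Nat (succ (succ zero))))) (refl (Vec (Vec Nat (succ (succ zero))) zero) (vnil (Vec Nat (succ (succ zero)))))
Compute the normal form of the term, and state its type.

reduced normal form:
  refl (Eq (Vec (Vec Nat (succ (succ zero))) zero) (vnil (Vec Nat (succ (succ zero)))) (vnil (Vec Nat (succ (succ zero))))) (refl (Vec (Vec Nat (succ (succ zero))) zero) (vnil (Vec Nat (succ (succ zero)))))
inferred type:
  Eq (Eq (Vec (Vec Nat (succ (succ zero))) zero) (vnil (Vec Nat (succ (succ zero)))) (vnil (Vec Nat (succ (succ zero))))) (refl (Vec (Vec Nat (succ (succ zero))) zero) (vnil (Vec Nat (succ (succ zero))))) (refl (Vec (Vec Nat (succ (succ zero))) zero) (vnil (Vec Nat (succ (succ zero)))))
observation: the term is already in normal form.


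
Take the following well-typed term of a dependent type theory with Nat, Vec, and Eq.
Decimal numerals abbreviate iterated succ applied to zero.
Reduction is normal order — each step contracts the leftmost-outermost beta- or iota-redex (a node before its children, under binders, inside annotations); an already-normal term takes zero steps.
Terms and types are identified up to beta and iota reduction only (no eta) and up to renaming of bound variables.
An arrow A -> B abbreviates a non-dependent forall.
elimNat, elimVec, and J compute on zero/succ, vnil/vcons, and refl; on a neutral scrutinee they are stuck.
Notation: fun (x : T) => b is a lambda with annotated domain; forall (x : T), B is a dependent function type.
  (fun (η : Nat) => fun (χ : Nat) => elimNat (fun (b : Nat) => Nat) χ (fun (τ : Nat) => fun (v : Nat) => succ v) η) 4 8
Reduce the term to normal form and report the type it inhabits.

resulting normal form:
  12
the term's type:
  Nat


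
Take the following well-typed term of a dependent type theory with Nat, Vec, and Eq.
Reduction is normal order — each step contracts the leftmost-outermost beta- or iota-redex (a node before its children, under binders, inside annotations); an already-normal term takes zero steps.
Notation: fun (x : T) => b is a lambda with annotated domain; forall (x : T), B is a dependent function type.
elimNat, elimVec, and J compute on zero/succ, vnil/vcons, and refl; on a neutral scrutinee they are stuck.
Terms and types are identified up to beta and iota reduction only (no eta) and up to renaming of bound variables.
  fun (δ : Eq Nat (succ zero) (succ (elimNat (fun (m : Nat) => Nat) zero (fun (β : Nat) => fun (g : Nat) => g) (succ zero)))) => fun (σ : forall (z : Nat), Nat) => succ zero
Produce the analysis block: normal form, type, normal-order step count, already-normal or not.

resulting normal form:
  fun (δ : Eq Nat (succ zero) (succ zero)) => fun (m : forall (β : Nat), Nat) => succ zero
inferred type:
  forall (δ : Eq Nat (succ zero) (succ zero)), forall (m : forall (β : Nat), Nat), Nat
normal-order step count: 4
term was already normal: no
first contracted redex: an elimNat iota-redex


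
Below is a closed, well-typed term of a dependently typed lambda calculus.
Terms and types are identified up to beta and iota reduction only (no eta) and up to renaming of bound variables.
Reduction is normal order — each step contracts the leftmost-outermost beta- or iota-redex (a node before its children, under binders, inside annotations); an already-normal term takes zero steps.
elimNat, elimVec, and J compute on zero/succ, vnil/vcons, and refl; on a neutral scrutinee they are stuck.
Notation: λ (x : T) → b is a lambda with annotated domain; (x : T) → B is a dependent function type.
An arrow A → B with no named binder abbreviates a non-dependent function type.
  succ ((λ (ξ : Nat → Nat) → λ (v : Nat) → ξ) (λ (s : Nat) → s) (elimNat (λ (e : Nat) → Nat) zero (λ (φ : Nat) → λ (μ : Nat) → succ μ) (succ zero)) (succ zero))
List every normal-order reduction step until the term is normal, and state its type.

reduction (normal order):
  succ ((λ (ξ : Nat → Nat) → λ (v : Nat) → ξ) (λ (s : Nat) → s) (elimNat (λ (e : Nat) → Nat) zero (λ (φ : Nat) → λ (μ : Nat) → succ μ) (succ zero)) (succ zero))
  ~> succ ((λ (ξ : Nat) → λ (v : Nat) → v) (elimNat (λ (s : Nat) → Nat) zero (λ (e : Nat) → λ (φ : Nat) → succ φ) (succ zero)) (succ zero))
  ~> succ ((λ (ξ : Nat) → ξ) (succ zero))
  ~> succ (succ zero)
type:
  Nat


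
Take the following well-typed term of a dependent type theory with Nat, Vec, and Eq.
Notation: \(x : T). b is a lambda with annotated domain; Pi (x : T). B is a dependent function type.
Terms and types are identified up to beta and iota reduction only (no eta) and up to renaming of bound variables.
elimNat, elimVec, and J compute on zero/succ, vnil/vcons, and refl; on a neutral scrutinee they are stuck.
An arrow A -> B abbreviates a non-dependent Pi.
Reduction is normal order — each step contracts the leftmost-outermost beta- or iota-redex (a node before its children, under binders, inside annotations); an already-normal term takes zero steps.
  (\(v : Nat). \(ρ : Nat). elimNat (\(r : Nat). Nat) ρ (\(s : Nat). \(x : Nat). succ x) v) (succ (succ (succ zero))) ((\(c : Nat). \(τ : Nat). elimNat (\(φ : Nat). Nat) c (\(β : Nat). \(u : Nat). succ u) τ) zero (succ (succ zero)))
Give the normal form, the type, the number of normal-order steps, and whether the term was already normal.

resulting normal form:
  succ (succ (succ (succ (succ zero))))
inferred type:
  Nat
reduction steps (normal order): 21
started in normal form: no
first contracted redex: a beta-redex


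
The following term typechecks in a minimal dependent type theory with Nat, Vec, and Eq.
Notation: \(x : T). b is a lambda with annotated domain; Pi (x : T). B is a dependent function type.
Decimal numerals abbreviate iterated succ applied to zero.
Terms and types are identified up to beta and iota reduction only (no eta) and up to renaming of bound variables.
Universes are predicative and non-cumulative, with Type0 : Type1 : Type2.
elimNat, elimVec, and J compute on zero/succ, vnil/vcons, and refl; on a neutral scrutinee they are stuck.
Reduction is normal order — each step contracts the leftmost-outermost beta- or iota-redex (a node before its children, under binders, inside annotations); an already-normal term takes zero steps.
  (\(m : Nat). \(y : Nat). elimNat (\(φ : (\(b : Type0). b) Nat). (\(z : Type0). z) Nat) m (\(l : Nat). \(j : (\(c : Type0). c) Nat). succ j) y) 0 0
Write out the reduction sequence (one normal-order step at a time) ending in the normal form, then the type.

normal-order reduction sequence:
  (\(m : Nat). \(y : Nat). elimNat (\(φ : (\(b : Type0). b) Nat). (\(z : Type0). z) Nat) m (\(l : Nat). \(j : (\(c : Type0). c) Nat). succ j) y) 0 0
  ~> (\(m : Nat). elimNat (\(y : (\(φ : Type0). φ) Nat). (\(b : Type0). b) Nat) 0 (\(z : Nat). \(l : (\(j : Type0). j) Nat). succ l) m) 0
  ~> elimNat (\(m : (\(y : Type0). y) Nat). (\(φ : Type0). φ) Nat) 0 (\(b : Nat). \(z : (\(l : Type0). l) Nat). succ z) 0
  ~> 0
type:
  Nat


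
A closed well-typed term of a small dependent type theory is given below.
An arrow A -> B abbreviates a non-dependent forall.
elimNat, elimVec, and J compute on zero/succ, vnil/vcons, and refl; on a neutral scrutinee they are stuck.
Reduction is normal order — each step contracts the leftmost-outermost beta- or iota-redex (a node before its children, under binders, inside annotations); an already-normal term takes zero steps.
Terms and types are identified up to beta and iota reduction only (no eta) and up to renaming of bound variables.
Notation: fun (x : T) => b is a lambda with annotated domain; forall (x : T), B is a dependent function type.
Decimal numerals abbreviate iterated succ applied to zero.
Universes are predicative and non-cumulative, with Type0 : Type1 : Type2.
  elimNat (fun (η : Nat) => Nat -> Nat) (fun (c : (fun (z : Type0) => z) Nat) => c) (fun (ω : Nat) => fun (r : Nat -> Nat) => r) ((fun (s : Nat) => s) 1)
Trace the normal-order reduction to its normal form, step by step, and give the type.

normal-order reduction sequence:
  elimNat (fun (η : Nat) => Nat -> Nat) (fun (c : (fun (z : Type0) => z) Nat) => c) (fun (ω : Nat) => fun (r : Nat -> Nat) => r) ((fun (s : Nat) => s) 1)
  ~> elimNat (fun (η : Nat) => Nat -> Nat) (fun (c : Nat) => c) (fun (z : Nat) => fun (ω : Nat -> Nat) => ω) ((fun (r : Nat) => r) 1)
  ~> elimNat (fun (η : Nat) => Nat -> Nat) (fun (c : Nat) => c) (fun (z : Nat) => fun (ω : Nat -> Nat) => ω) 1
  ~> (fun (η : Nat) => fun (c : Nat -> Nat) => c) 0 (elimNat (fun (z : Nat) => Nat -> Nat) (fun (ω : Nat) => ω) (fun (r : Nat) => fun (s : Nat -> Nat) => s) 0)
  ~> (fun (η : Nat -> Nat) => η) (elimNat (fun (c : Nat) => Nat -> Nat) (fun (z : Nat) => z) (fun (ω : Nat) => fun (r : Nat -> Nat) => r) 0)
  ~> elimNat (fun (η : Nat) => Nat -> Nat) (fun (c : Nat) => c) (fun (z : Nat) => fun (ω : Nat -> Nat) => ω) 0
  ~> fun (η : Nat) => η
type:
  Nat -> Nat


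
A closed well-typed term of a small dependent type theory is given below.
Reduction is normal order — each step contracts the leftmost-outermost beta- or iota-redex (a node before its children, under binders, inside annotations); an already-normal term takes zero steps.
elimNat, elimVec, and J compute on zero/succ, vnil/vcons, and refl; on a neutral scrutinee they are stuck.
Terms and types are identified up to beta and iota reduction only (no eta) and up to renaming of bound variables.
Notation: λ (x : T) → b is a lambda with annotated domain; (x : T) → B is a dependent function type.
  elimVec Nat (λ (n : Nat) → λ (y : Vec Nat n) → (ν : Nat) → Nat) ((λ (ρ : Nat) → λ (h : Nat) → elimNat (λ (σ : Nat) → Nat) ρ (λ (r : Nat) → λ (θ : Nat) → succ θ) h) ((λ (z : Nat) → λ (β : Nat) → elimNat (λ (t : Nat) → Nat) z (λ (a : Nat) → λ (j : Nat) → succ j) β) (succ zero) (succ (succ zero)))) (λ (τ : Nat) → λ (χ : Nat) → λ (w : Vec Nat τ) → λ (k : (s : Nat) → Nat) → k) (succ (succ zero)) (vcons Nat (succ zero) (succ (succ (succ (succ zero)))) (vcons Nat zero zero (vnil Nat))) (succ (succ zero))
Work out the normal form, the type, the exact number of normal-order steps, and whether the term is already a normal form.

reduced normal form:
  succ (succ (succ (succ (succ zero))))
inferred type:
  Nat
steps to reach normal form (normal order): 29
started in normal form: no
first contracted redex: an elimVec iota-redex


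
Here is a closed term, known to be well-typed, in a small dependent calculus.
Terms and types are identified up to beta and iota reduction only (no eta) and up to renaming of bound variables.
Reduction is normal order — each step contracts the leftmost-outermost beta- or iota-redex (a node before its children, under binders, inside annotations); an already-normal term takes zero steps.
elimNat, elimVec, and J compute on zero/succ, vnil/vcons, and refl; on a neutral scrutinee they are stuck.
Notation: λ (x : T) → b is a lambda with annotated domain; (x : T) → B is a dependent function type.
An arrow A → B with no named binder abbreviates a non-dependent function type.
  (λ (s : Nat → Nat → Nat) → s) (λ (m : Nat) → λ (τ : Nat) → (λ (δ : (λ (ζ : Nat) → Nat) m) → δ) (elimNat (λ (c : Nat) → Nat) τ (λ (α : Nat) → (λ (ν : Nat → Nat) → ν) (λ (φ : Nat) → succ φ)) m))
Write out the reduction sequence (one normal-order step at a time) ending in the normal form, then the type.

normal-order reduction:
  (λ (s : Nat → Nat → Nat) → s) (λ (m : Nat) → λ (τ : Nat) → (λ (δ : (λ (ζ : Nat) → Nat) m) → δ) (elimNat (λ (c : Nat) → Nat) τ (λ (α : Nat) → (λ (ν : Nat → Nat) → ν) (λ (φ : Nat) → succ φ)) m))
  ~> λ (s : Nat) → λ (m : Nat) → (λ (τ : (λ (δ : Nat) → Nat) s) → τ) (elimNat (λ (ζ : Nat) → Nat) m (λ (c : Nat) → (λ (α : Nat → Nat) → α) (λ (ν : Nat) → succ ν)) s)
  ~> λ (s : Nat) → λ (m : Nat) → elimNat (λ (τ : Nat) → Nat) m (λ (δ : Nat) → (λ (ζ : Nat → Nat) → ζ) (λ (c : Nat) → succ c)) s
  ~> λ (s : Nat) → λ (m : Nat) → elimNat (λ (τ : Nat) → Nat) m (λ (δ : Nat) → λ (ζ : Nat) → succ ζ) s
type:
  Nat → Nat → Nat


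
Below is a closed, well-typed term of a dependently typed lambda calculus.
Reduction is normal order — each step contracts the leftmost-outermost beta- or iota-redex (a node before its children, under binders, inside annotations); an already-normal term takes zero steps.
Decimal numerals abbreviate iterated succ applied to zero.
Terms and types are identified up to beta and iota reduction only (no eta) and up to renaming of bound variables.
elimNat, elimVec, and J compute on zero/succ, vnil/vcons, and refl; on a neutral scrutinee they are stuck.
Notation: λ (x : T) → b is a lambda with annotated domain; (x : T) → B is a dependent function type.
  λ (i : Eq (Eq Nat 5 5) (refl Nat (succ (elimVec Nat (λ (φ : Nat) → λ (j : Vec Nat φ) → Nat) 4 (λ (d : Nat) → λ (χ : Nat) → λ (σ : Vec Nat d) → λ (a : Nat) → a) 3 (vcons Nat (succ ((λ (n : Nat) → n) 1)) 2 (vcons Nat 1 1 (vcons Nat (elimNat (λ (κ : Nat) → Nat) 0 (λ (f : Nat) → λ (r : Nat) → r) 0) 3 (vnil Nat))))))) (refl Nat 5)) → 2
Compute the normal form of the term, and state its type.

normal form:
  λ (i : Eq (Eq Nat 5 5) (refl Nat 5) (refl Nat 5)) → 2
type:
  (i : Eq (Eq Nat 5 5) (refl Nat 5) (refl Nat 5)) → Nat
observation: the term reaches its normal form after 16 normal-order steps.


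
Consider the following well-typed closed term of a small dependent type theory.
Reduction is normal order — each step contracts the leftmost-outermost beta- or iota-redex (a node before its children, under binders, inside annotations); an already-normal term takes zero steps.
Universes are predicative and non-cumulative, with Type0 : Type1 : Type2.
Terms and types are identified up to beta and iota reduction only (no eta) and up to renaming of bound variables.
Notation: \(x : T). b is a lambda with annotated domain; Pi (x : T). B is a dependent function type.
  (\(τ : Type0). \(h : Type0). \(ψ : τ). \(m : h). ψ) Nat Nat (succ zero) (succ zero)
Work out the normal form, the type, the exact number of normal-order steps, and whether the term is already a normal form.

resulting normal form:
  succ zero
the term's type:
  Nat
steps to reach normal form (normal order): 4
term was already normal: no
first redex: a beta-redex
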